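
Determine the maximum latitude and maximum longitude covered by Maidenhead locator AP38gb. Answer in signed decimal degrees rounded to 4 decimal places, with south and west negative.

68.0833, -173.4167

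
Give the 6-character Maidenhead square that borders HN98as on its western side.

Longitude subsquare a = 0; −1 → -1, wraps to 23 = x, carry into square.
Longitude square 9; −1 → 8.
The latitude characters are unchanged.

HN88xs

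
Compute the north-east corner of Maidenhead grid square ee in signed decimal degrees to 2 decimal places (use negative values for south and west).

-40.00, -80.00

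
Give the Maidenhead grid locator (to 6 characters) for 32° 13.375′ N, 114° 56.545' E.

Shift to the Maidenhead origin (180°W, 90°S): lon 294.9424, lat 122.2229.
Field: lon ⌊294.9424/20⌋ = 14 → O; lat ⌊122.2229/10⌋ = 12 → M.
Square: lon ⌊14.9424/2⌋ = 7; lat ⌊2.2229/1⌋ = 2.
Subsquare: lon ⌊0.9424/0.0833333⌋ = 11 → l; lat ⌊0.2229/0.0416667⌋ = 5 → f.

OM72lf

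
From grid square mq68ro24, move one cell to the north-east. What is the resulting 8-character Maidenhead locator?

Longitude extended square 2; +1 → 3.
Latitude extended square 4; +1 → 5.

MQ68ro35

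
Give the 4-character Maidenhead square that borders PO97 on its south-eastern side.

QO06

Longitude square 9; +1 → 10, wraps to 0, carry into field.
Longitude field P = 15; +1 → 16 = Q.
Latitude square 7; −1 → 6.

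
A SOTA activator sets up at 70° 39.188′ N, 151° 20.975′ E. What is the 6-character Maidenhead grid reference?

Offset from 180°W / 90°S: lon 331.3496°, lat 160.6531°.
Field (20°×10°, letters A–R): lon ⌊331.3496/20⌋ = 16 → Q; lat ⌊160.6531/10⌋ = 16 → Q.
Square (2°×1°, digits 0–9): lon ⌊11.3496/2⌋ = 5; lat ⌊0.6531/1⌋ = 0.
Subsquare (5′×2.5′, letters a–x): lon ⌊1.3496/0.0833333⌋ = 16 → q; lat ⌊0.6531/0.0416667⌋ = 15 → p.

QQ50qp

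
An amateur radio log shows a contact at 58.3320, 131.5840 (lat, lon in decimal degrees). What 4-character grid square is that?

Offset from 180°W / 90°S: lon 311.58°, lat 148.33°.
Field: lon ⌊311.58/20⌋ = 15 → P; lat ⌊148.33/10⌋ = 14 → O.
Square: lon ⌊11.58/2⌋ = 5; lat ⌊8.33/1⌋ = 8.

PO58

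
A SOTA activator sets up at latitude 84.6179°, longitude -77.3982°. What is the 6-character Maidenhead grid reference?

FR14ho

Shift to the Maidenhead origin (180°W, 90°S): lon 102.6018, lat 174.6179.
Field (20°×10°, letters A–R): lon ⌊102.6018/20⌋ = 5 → F; lat ⌊174.6179/10⌋ = 17 → R.
Square (2°×1°, digits 0–9): lon ⌊2.6018/2⌋ = 1; lat ⌊4.6179/1⌋ = 4.
Subsquare (5′×2.5′, letters a–x): lon ⌊0.6018/0.0833333⌋ = 7 → h; lat ⌊0.6179/0.0416667⌋ = 14 → o.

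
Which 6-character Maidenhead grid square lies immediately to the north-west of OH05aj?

NH95xk

Longitude subsquare a = 0; −1 → -1, wraps to 23 = x, carry into square.
Longitude square 0; −1 → -1, wraps to 9, carry into field.
Longitude field O = 14; −1 → 13 = N.
Latitude subsquare j = 9; +1 → 10 = k.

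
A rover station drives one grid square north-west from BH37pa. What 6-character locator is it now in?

BH37ob

Longitude subsquare p = 15; −1 → 14 = o.
Latitude subsquare a = 0; +1 → 1 = b.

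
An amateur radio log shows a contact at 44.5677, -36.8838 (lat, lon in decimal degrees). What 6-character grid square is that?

Add 180° to longitude and 90° to latitude: 143.1162, 134.5677.
Field (20°×10°, letters A–R): lon ⌊143.1162/20⌋ = 7 → H; lat ⌊134.5677/10⌋ = 13 → N.
Square (2°×1°, digits 0–9): lon ⌊3.1162/2⌋ = 1; lat ⌊4.5677/1⌋ = 4.
Subsquare (5′×2.5′, letters a–x): lon ⌊1.1162/0.0833333⌋ = 13 → n; lat ⌊0.5677/0.0416667⌋ = 13 → n.

HN14nn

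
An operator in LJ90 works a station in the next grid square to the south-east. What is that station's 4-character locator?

Longitude square 9; +1 → 10, wraps to 0, carry into field.
Longitude field L = 11; +1 → 12 = M.
Latitude square 0; −1 → -1, wraps to 9, carry into field.
Latitude field J = 9; −1 → 8 = I.

MI09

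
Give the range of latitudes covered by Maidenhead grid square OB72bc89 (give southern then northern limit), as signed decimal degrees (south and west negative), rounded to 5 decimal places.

Field O=14, B=1: +14·20° lon, +1·10° lat → SW at lon 100°, lat -80°.
Square 7, 2: +7·2° lon, +2·1° lat → SW at lon 114°, lat -78°.
Subsquare b=1, c=2: +1·0.0833333° lon, +2·0.0416667° lat → SW at lon 114.083°, lat -77.9167°.
Extended square 8, 9: +8·0.00833333° lon, +9·0.00416667° lat → SW at lon 114.15°, lat -77.8792°.
Cell spans 0.00833333° lon × 0.00416667° lat.
south -77.87917, north -77.87500.

-77.87917, -77.87500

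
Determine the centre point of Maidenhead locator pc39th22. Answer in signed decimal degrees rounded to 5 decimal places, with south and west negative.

-60.69792, 127.60417

Field P=15, C=2: +15·20° lon, +2·10° lat → SW at lon 120°, lat -70°.
Square 3, 9: +3·2° lon, +9·1° lat → SW at lon 126°, lat -61°.
Subsquare t=19, h=7: +19·0.0833333° lon, +7·0.0416667° lat → SW at lon 127.583°, lat -60.7083°.
Extended square 2, 2: +2·0.00833333° lon, +2·0.00416667° lat → SW at lon 127.6°, lat -60.7°.
Cell spans 0.00833333° lon × 0.00416667° lat. Centre is SW corner plus half of each.
latitude -60.69792, longitude 127.60417.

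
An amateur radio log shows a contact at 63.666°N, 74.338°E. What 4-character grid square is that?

Add 180° to longitude and 90° to latitude: 254.34, 153.67.
Field: 254.34/20 → 12 → M, 153.67/10 → 15 → P; chars MP.
Square: 14.34/2 → 7, 3.67/1 → 3; chars 73.

MP73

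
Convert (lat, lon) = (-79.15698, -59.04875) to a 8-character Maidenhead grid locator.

GB00lu42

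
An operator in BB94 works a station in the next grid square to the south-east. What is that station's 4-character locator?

CB03

Longitude square 9; +1 → 10, wraps to 0, carry into field.
Longitude field B = 1; +1 → 2 = C.
Latitude square 4; −1 → 3.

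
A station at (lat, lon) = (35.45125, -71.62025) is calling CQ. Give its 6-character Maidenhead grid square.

Add 180° to longitude and 90° to latitude: 108.3798, 125.4513.
Field: 108.3798/20 → 5 → F, 125.4513/10 → 12 → M; chars FM.
Square: 8.3798/2 → 4, 5.4513/1 → 5; chars 45.
Subsquare: 0.3798/0.0833333 → 4 → e, 0.4513/0.0416667 → 10 → k; chars ek.

FM45ek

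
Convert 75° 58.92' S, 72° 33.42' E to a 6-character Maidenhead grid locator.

Offset from 180°W / 90°S: lon 252.5570°, lat 14.0180°.
Field (20°×10°, letters A–R): lon ⌊252.5570/20⌋ = 12 → M; lat ⌊14.0180/10⌋ = 1 → B.
Square (2°×1°, digits 0–9): lon ⌊12.5570/2⌋ = 6; lat ⌊4.0180/1⌋ = 4.
Subsquare (5′×2.5′, letters a–x): lon ⌊0.5570/0.0833333⌋ = 6 → g; lat ⌊0.0180/0.0416667⌋ = 0 → a.

MB64ga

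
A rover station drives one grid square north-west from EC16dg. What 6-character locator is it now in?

Longitude subsquare d = 3; −1 → 2 = c.
Latitude subsquare g = 6; +1 → 7 = h.

EC16ch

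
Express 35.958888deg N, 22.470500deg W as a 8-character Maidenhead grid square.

HM85sx30

Offset from 180°W / 90°S: lon 157.52950°, lat 125.95889°.
Field: 157.52950/20 → 7 → H, 125.95889/10 → 12 → M; chars HM.
Square: 17.52950/2 → 8, 5.95889/1 → 5; chars 85.
Subsquare: 1.52950/0.0833333 → 18 → s, 0.95889/0.0416667 → 23 → x; chars sx.
Extended square: 0.02950/0.00833333 → 3, 0.00055/0.00416667 → 0; chars 30.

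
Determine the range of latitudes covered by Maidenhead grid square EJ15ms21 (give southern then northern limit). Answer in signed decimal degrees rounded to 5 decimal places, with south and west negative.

5.75417, 5.75833

Field E=4, J=9: +4·20° lon, +9·10° lat → SW at lon -100°, lat 0°.
Square 1, 5: +1·2° lon, +5·1° lat → SW at lon -98°, lat 5°.
Subsquare m=12, s=18: +12·0.0833333° lon, +18·0.0416667° lat → SW at lon -97°, lat 5.75°.
Extended square 2, 1: +2·0.00833333° lon, +1·0.00416667° lat → SW at lon -96.9833°, lat 5.75417°.
Cell spans 0.00833333° lon × 0.00416667° lat.
south 5.75417, north 5.75833.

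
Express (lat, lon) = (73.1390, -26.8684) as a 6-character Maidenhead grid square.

HQ63nd

Add 180° to longitude and 90° to latitude: 153.1316, 163.1390.
Field (20°×10°, letters A–R): 153.1316/20 → 7 → H, 163.1390/10 → 16 → Q; chars HQ.
Square (2°×1°, digits 0–9): 13.1316/2 → 6, 3.1390/1 → 3; chars 63.
Subsquare (5′×2.5′, letters a–x): 1.1316/0.0833333 → 13 → n, 0.1390/0.0416667 → 3 → d; chars nd.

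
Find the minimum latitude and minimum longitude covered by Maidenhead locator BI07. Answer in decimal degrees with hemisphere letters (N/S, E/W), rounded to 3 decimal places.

Field B=1, I=8: +1·20° lon, +8·10° lat → SW at lon -160°, lat -10°.
Square 0, 7: +0·2° lon, +7·1° lat → SW at lon -160°, lat -3°.
latitude 3.000° S, longitude 160.000° W.

3.000° S, 160.000° W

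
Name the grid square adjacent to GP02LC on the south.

GP02lb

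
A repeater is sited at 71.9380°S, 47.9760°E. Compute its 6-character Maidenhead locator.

LB38xb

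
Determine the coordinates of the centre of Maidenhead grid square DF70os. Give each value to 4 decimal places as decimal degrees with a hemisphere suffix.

39.2292° S, 104.7917° W

Field D=3, F=5: +3·20° lon, +5·10° lat → SW at lon -120°, lat -40°.
Square 7, 0: +7·2° lon, +0·1° lat → SW at lon -106°, lat -40°.
Subsquare o=14, s=18: +14·0.0833333° lon, +18·0.0416667° lat → SW at lon -104.833°, lat -39.25°.
Cell spans 0.0833333° lon × 0.0416667° lat. Centre is SW corner plus half of each.
latitude 39.2292° S, longitude 104.7917° W.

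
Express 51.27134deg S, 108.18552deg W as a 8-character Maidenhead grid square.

Offset from 180°W / 90°S: lon 71.81448°, lat 38.72866°.
Field (20°×10°, letters A–R): lon ⌊71.81448/20⌋ = 3 → D; lat ⌊38.72866/10⌋ = 3 → D.
Square (2°×1°, digits 0–9): lon ⌊11.81448/2⌋ = 5; lat ⌊8.72866/1⌋ = 8.
Subsquare (5′×2.5′, letters a–x): lon ⌊1.81448/0.0833333⌋ = 21 → v; lat ⌊0.72866/0.0416667⌋ = 17 → r.
Extended square (30″×15″, digits 0–9): lon ⌊0.06448/0.00833333⌋ = 7; lat ⌊0.02033/0.00416667⌋ = 4.

DD58vr74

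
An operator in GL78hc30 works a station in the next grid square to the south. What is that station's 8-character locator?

GL78hb39

Latitude extended square 0; −1 → -1, wraps to 9, carry into subsquare.
Latitude subsquare c = 2; −1 → 1 = b.
The longitude characters are unchanged.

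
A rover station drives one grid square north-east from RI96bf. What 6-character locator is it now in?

RI96cg

Longitude subsquare b = 1; +1 → 2 = c.
Latitude subsquare f = 5; +1 → 6 = g.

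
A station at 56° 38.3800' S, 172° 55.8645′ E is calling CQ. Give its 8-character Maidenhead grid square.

Shift to the Maidenhead origin (180°W, 90°S): lon 352.93107, lat 33.36033.
Field: 352.93107/20 → 17 → R, 33.36033/10 → 3 → D; chars RD.
Square: 12.93107/2 → 6, 3.36033/1 → 3; chars 63.
Subsquare: 0.93107/0.0833333 → 11 → l, 0.36033/0.0416667 → 8 → i; chars li.
Extended square: 0.01441/0.00833333 → 1, 0.02700/0.00416667 → 6; chars 16.

RD63li16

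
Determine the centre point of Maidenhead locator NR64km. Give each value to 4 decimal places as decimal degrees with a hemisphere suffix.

84.5208° N, 92.8750° E

Field N=13, R=17: +13·20° lon, +17·10° lat → SW at lon 80°, lat 80°.
Square 6, 4: +6·2° lon, +4·1° lat → SW at lon 92°, lat 84°.
Subsquare k=10, m=12: +10·0.0833333° lon, +12·0.0416667° lat → SW at lon 92.8333°, lat 84.5°.
Cell spans 0.0833333° lon × 0.0416667° lat. Centre is SW corner plus half of each.
latitude 84.5208° N, longitude 92.8750° E.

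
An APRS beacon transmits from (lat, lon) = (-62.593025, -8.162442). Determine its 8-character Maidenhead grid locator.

IC57wj07

Shift to the Maidenhead origin (180°W, 90°S): lon 171.83756, lat 27.40698.
Field (20°×10°, letters A–R): lon ⌊171.83756/20⌋ = 8 → I; lat ⌊27.40698/10⌋ = 2 → C.
Square (2°×1°, digits 0–9): lon ⌊11.83756/2⌋ = 5; lat ⌊7.40698/1⌋ = 7.
Subsquare (5′×2.5′, letters a–x): lon ⌊1.83756/0.0833333⌋ = 22 → w; lat ⌊0.40698/0.0416667⌋ = 9 → j.
Extended square (30″×15″, digits 0–9): lon ⌊0.00422/0.00833333⌋ = 0; lat ⌊0.03198/0.00416667⌋ = 7.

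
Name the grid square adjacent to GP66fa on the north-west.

GP66eb

Longitude subsquare f = 5; −1 → 4 = e.
Latitude subsquare a = 0; +1 → 1 = b.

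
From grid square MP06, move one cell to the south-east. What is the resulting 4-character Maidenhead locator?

MP15

Longitude square 0; +1 → 1.
Latitude square 6; −1 → 5.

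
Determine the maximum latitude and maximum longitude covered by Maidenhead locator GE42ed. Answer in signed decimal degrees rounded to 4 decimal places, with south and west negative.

Field G=6, E=4: +6·20° lon, +4·10° lat → SW at lon -60°, lat -50°.
Square 4, 2: +4·2° lon, +2·1° lat → SW at lon -52°, lat -48°.
Subsquare e=4, d=3: +4·0.0833333° lon, +3·0.0416667° lat → SW at lon -51.6667°, lat -47.875°.
Cell spans 0.0833333° lon × 0.0416667° lat. NE corner is SW corner plus one full cell.
latitude -47.8333, longitude -51.5833.

-47.8333, -51.5833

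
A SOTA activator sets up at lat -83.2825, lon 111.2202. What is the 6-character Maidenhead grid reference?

Shift to the Maidenhead origin (180°W, 90°S): lon 291.2202, lat 6.7175.
Field (20°×10°, letters A–R): lon ⌊291.2202/20⌋ = 14 → O; lat ⌊6.7175/10⌋ = 0 → A.
Square (2°×1°, digits 0–9): lon ⌊11.2202/2⌋ = 5; lat ⌊6.7175/1⌋ = 6.
Subsquare (5′×2.5′, letters a–x): lon ⌊1.2202/0.0833333⌋ = 14 → o; lat ⌊0.7175/0.0416667⌋ = 17 → r.

OA56or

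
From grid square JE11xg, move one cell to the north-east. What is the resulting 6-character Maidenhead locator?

JE21ah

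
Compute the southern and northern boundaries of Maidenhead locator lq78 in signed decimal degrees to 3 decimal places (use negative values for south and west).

78.000, 79.000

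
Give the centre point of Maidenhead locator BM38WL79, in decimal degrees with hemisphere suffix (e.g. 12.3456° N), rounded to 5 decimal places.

38.49792° N, 152.10417° W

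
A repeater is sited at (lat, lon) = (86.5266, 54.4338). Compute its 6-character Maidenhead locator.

Add 180° to longitude and 90° to latitude: 234.4338, 176.5266.
Field: lon ⌊234.4338/20⌋ = 11 → L; lat ⌊176.5266/10⌋ = 17 → R.
Square: lon ⌊14.4338/2⌋ = 7; lat ⌊6.5266/1⌋ = 6.
Subsquare: lon ⌊0.4338/0.0833333⌋ = 5 → f; lat ⌊0.5266/0.0416667⌋ = 12 → m.

LR76fm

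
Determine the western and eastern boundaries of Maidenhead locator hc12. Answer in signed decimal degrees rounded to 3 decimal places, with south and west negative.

Field H=7, C=2: +7·20° lon, +2·10° lat → SW at lon -40°, lat -70°.
Square 1, 2: +1·2° lon, +2·1° lat → SW at lon -38°, lat -68°.
Cell spans 2° lon × 1° lat.
west -38.000, east -36.000.

-38.000, -36.000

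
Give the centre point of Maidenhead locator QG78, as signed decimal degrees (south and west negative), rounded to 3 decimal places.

Field Q=16, G=6: +16·20° lon, +6·10° lat → SW at lon 140°, lat -30°.
Square 7, 8: +7·2° lon, +8·1° lat → SW at lon 154°, lat -22°.
Cell spans 2° lon × 1° lat. Centre is SW corner plus half of each.
latitude -21.500, longitude 155.000.

-21.500, 155.000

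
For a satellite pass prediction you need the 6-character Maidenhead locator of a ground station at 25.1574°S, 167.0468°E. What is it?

Shift to the Maidenhead origin (180°W, 90°S): lon 347.0468, lat 64.8426.
Field: 347.0468/20 → 17 → R, 64.8426/10 → 6 → G; chars RG.
Square: 7.0468/2 → 3, 4.8426/1 → 4; chars 34.
Subsquare: 1.0468/0.0833333 → 12 → m, 0.8426/0.0416667 → 20 → u; chars mu.

RG34mu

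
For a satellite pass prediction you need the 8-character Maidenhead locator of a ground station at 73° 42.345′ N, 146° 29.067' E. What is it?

Add 180° to longitude and 90° to latitude: 326.48445, 163.70575.
Field: 326.48445/20 → 16 → Q, 163.70575/10 → 16 → Q; chars QQ.
Square: 6.48445/2 → 3, 3.70575/1 → 3; chars 33.
Subsquare: 0.48445/0.0833333 → 5 → f, 0.70575/0.0416667 → 16 → q; chars fq.
Extended square: 0.06778/0.00833333 → 8, 0.03908/0.00416667 → 9; chars 89.

QQ33fq89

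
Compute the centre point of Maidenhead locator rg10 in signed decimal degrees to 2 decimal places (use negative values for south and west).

-29.50, 163.00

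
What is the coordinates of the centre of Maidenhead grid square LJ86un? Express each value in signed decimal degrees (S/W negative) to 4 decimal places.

Field L=11, J=9: +11·20° lon, +9·10° lat → SW at lon 40°, lat 0°.
Square 8, 6: +8·2° lon, +6·1° lat → SW at lon 56°, lat 6°.
Subsquare u=20, n=13: +20·0.0833333° lon, +13·0.0416667° lat → SW at lon 57.6667°, lat 6.54167°.
Cell spans 0.0833333° lon × 0.0416667° lat. Centre is SW corner plus half of each.
latitude 6.5625, longitude 57.7083.

6.5625, 57.7083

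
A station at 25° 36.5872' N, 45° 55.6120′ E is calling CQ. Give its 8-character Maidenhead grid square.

LL25xo16

Add 180° to longitude and 90° to latitude: 225.92687, 115.60979.
Field (20°×10°, letters A–R): 225.92687/20 → 11 → L, 115.60979/10 → 11 → L; chars LL.
Square (2°×1°, digits 0–9): 5.92687/2 → 2, 5.60979/1 → 5; chars 25.
Subsquare (5′×2.5′, letters a–x): 1.92687/0.0833333 → 23 → x, 0.60979/0.0416667 → 14 → o; chars xo.
Extended square (30″×15″, digits 0–9): 0.01020/0.00833333 → 1, 0.02645/0.00416667 → 6; chars 16.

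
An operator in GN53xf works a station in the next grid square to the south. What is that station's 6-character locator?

GN53xe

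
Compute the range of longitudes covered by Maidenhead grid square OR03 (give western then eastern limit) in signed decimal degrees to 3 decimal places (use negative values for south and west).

100.000, 102.000

Field O=14, R=17: +14·20° lon, +17·10° lat → SW at lon 100°, lat 80°.
Square 0, 3: +0·2° lon, +3·1° lat → SW at lon 100°, lat 83°.
Cell spans 2° lon × 1° lat.
west 100.000, east 102.000.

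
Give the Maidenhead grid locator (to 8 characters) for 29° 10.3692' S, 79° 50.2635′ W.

FG00bt98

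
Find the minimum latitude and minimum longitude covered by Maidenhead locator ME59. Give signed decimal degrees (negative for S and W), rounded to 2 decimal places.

-41.00, 70.00

Field M=12, E=4: +12·20° lon, +4·10° lat → SW at lon 60°, lat -50°.
Square 5, 9: +5·2° lon, +9·1° lat → SW at lon 70°, lat -41°.
latitude -41.00, longitude 70.00.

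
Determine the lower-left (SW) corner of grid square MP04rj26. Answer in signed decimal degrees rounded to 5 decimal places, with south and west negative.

64.40000, 61.43333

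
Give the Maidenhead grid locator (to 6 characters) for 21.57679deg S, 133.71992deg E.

PG68uk

Add 180° to longitude and 90° to latitude: 313.7199, 68.4232.
Field: lon ⌊313.7199/20⌋ = 15 → P; lat ⌊68.4232/10⌋ = 6 → G.
Square: lon ⌊13.7199/2⌋ = 6; lat ⌊8.4232/1⌋ = 8.
Subsquare: lon ⌊1.7199/0.0833333⌋ = 20 → u; lat ⌊0.4232/0.0416667⌋ = 10 → k.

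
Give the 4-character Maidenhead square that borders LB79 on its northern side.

LC70

Latitude square 9; +1 → 10, wraps to 0, carry into field.
Latitude field B = 1; +1 → 2 = C.
The longitude characters are unchanged.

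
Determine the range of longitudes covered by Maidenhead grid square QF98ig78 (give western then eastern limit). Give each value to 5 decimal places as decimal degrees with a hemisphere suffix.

158.72500° E, 158.73333° E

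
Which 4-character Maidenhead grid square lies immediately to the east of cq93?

DQ03

Longitude square 9; +1 → 10, wraps to 0, carry into field.
Longitude field C = 2; +1 → 3 = D.
The latitude characters are unchanged.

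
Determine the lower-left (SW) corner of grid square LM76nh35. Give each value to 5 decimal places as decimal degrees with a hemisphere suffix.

36.31250° N, 55.10833° E

Field L=11, M=12: +11·20° lon, +12·10° lat → SW at lon 40°, lat 30°.
Square 7, 6: +7·2° lon, +6·1° lat → SW at lon 54°, lat 36°.
Subsquare n=13, h=7: +13·0.0833333° lon, +7·0.0416667° lat → SW at lon 55.0833°, lat 36.2917°.
Extended square 3, 5: +3·0.00833333° lon, +5·0.00416667° lat → SW at lon 55.1083°, lat 36.3125°.
latitude 36.31250° N, longitude 55.10833° E.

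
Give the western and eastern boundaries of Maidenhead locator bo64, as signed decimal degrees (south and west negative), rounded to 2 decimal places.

Field B=1, O=14: +1·20° lon, +14·10° lat → SW at lon -160°, lat 50°.
Square 6, 4: +6·2° lon, +4·1° lat → SW at lon -148°, lat 54°.
Cell spans 2° lon × 1° lat.
west -148.00, east -146.00.

-148.00, -146.00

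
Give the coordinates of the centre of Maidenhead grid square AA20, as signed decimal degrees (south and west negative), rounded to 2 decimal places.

-89.50, -175.00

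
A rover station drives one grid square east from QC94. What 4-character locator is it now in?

RC04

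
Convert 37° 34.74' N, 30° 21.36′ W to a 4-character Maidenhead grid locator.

HM47

Add 180° to longitude and 90° to latitude: 149.64, 127.58.
Field: 149.64/20 → 7 → H, 127.58/10 → 12 → M; chars HM.
Square: 9.64/2 → 4, 7.58/1 → 7; chars 47.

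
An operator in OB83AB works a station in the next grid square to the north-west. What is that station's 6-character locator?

OB73xc

Longitude subsquare a = 0; −1 → -1, wraps to 23 = x, carry into square.
Longitude square 8; −1 → 7.
Latitude subsquare b = 1; +1 → 2 = c.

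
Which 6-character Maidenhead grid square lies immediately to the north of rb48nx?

Latitude subsquare x = 23; +1 → 24, wraps to 0 = a, carry into square.
Latitude square 8; +1 → 9.
The longitude characters are unchanged.

RB49na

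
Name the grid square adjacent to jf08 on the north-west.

Longitude square 0; −1 → -1, wraps to 9, carry into field.
Longitude field J = 9; −1 → 8 = I.
Latitude square 8; +1 → 9.

IF99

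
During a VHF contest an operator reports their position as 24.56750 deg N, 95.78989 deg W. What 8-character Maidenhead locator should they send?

Shift to the Maidenhead origin (180°W, 90°S): lon 84.21011, lat 114.56750.
Field: lon ⌊84.21011/20⌋ = 4 → E; lat ⌊114.56750/10⌋ = 11 → L.
Square: lon ⌊4.21011/2⌋ = 2; lat ⌊4.56750/1⌋ = 4.
Subsquare: lon ⌊0.21011/0.0833333⌋ = 2 → c; lat ⌊0.56750/0.0416667⌋ = 13 → n.
Extended square: lon ⌊0.04344/0.00833333⌋ = 5; lat ⌊0.02583/0.00416667⌋ = 6.

EL24cn56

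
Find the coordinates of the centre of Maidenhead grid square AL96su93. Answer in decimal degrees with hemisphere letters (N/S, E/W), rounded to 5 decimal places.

Field A=0, L=11: +0·20° lon, +11·10° lat → SW at lon -180°, lat 20°.
Square 9, 6: +9·2° lon, +6·1° lat → SW at lon -162°, lat 26°.
Subsquare s=18, u=20: +18·0.0833333° lon, +20·0.0416667° lat → SW at lon -160.5°, lat 26.8333°.
Extended square 9, 3: +9·0.00833333° lon, +3·0.00416667° lat → SW at lon -160.425°, lat 26.8458°.
Cell spans 0.00833333° lon × 0.00416667° lat. Centre is SW corner plus half of each.
latitude 26.84792° N, longitude 160.42083° W.

26.84792° N, 160.42083° W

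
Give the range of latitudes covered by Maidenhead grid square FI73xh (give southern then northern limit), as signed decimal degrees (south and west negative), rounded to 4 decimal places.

Field F=5, I=8: +5·20° lon, +8·10° lat → SW at lon -80°, lat -10°.
Square 7, 3: +7·2° lon, +3·1° lat → SW at lon -66°, lat -7°.
Subsquare x=23, h=7: +23·0.0833333° lon, +7·0.0416667° lat → SW at lon -64.0833°, lat -6.70833°.
Cell spans 0.0833333° lon × 0.0416667° lat.
south -6.7083, north -6.6667.

-6.7083, -6.6667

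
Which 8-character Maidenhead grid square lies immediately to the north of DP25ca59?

Latitude extended square 9; +1 → 10, wraps to 0, carry into subsquare.
Latitude subsquare a = 0; +1 → 1 = b.
The longitude characters are unchanged.

DP25cb50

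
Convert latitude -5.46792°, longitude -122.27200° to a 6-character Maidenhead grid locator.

CI84um

Offset from 180°W / 90°S: lon 57.7280°, lat 84.5321°.
Field: 57.7280/20 → 2 → C, 84.5321/10 → 8 → I; chars CI.
Square: 17.7280/2 → 8, 4.5321/1 → 4; chars 84.
Subsquare: 1.7280/0.0833333 → 20 → u, 0.5321/0.0416667 → 12 → m; chars um.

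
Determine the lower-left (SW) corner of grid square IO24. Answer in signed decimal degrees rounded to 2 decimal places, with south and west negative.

Field I=8, O=14: +8·20° lon, +14·10° lat → SW at lon -20°, lat 50°.
Square 2, 4: +2·2° lon, +4·1° lat → SW at lon -16°, lat 54°.
latitude 54.00, longitude -16.00.

54.00, -16.00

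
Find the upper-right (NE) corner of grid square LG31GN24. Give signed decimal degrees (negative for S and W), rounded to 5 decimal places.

-28.43750, 46.52500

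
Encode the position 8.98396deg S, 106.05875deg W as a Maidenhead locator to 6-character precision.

Offset from 180°W / 90°S: lon 73.9412°, lat 81.0160°.
Field: 73.9412/20 → 3 → D, 81.0160/10 → 8 → I; chars DI.
Square: 13.9412/2 → 6, 1.0160/1 → 1; chars 61.
Subsquare: 1.9412/0.0833333 → 23 → x, 0.0160/0.0416667 → 0 → a; chars xa.

DI61xa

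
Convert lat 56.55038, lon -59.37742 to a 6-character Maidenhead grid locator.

GO06hn

Offset from 180°W / 90°S: lon 120.6226°, lat 146.5504°.
Field: 120.6226/20 → 6 → G, 146.5504/10 → 14 → O; chars GO.
Square: 0.6226/2 → 0, 6.5504/1 → 6; chars 06.
Subsquare: 0.6226/0.0833333 → 7 → h, 0.5504/0.0416667 → 13 → n; chars hn.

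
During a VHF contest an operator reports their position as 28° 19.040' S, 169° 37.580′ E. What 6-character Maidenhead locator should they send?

RG41tq

Shift to the Maidenhead origin (180°W, 90°S): lon 349.6263, lat 61.6827.
Field: lon ⌊349.6263/20⌋ = 17 → R; lat ⌊61.6827/10⌋ = 6 → G.
Square: lon ⌊9.6263/2⌋ = 4; lat ⌊1.6827/1⌋ = 1.
Subsquare: lon ⌊1.6263/0.0833333⌋ = 19 → t; lat ⌊0.6827/0.0416667⌋ = 16 → q.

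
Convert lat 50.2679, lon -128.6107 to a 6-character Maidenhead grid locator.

CO50qg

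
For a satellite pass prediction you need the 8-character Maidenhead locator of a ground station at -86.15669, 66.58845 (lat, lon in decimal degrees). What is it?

Shift to the Maidenhead origin (180°W, 90°S): lon 246.58845, lat 3.84331.
Field (20°×10°, letters A–R): 246.58845/20 → 12 → M, 3.84331/10 → 0 → A; chars MA.
Square (2°×1°, digits 0–9): 6.58845/2 → 3, 3.84331/1 → 3; chars 33.
Subsquare (5′×2.5′, letters a–x): 0.58845/0.0833333 → 7 → h, 0.84331/0.0416667 → 20 → u; chars hu.
Extended square (30″×15″, digits 0–9): 0.00512/0.00833333 → 0, 0.00998/0.00416667 → 2; chars 02.

MA33hu02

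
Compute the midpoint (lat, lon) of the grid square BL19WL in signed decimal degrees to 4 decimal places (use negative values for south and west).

Field B=1, L=11: +1·20° lon, +11·10° lat → SW at lon -160°, lat 20°.
Square 1, 9: +1·2° lon, +9·1° lat → SW at lon -158°, lat 29°.
Subsquare w=22, l=11: +22·0.0833333° lon, +11·0.0416667° lat → SW at lon -156.167°, lat 29.4583°.
Cell spans 0.0833333° lon × 0.0416667° lat. Centre is SW corner plus half of each.
latitude 29.4792, longitude -156.1250.

29.4792, -156.1250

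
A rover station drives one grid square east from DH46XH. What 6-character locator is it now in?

DH56ah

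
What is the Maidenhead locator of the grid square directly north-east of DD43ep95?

Longitude extended square 9; +1 → 10, wraps to 0, carry into subsquare.
Longitude subsquare e = 4; +1 → 5 = f.
Latitude extended square 5; +1 → 6.

DD43fp06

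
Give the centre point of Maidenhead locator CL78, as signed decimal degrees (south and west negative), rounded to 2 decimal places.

28.50, -125.00

Field C=2, L=11: +2·20° lon, +11·10° lat → SW at lon -140°, lat 20°.
Square 7, 8: +7·2° lon, +8·1° lat → SW at lon -126°, lat 28°.
Cell spans 2° lon × 1° lat. Centre is SW corner plus half of each.
latitude 28.50, longitude -125.00.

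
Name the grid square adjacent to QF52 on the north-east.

Longitude square 5; +1 → 6.
Latitude square 2; +1 → 3.

QF63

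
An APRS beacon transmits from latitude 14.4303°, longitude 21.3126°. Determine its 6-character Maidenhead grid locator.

Shift to the Maidenhead origin (180°W, 90°S): lon 201.3126, lat 104.4303.
Field (20°×10°, letters A–R): 201.3126/20 → 10 → K, 104.4303/10 → 10 → K; chars KK.
Square (2°×1°, digits 0–9): 1.3126/2 → 0, 4.4303/1 → 4; chars 04.
Subsquare (5′×2.5′, letters a–x): 1.3126/0.0833333 → 15 → p, 0.4303/0.0416667 → 10 → k; chars pk.

KK04pk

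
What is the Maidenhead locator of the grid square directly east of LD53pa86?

Longitude extended square 8; +1 → 9.
The latitude characters are unchanged.

LD53pa96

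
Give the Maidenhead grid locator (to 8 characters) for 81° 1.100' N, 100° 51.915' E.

OR01ka34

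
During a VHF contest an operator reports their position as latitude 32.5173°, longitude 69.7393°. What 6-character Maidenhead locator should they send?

Shift to the Maidenhead origin (180°W, 90°S): lon 249.7393, lat 122.5173.
Field: 249.7393/20 → 12 → M, 122.5173/10 → 12 → M; chars MM.
Square: 9.7393/2 → 4, 2.5173/1 → 2; chars 42.
Subsquare: 1.7393/0.0833333 → 20 → u, 0.5173/0.0416667 → 12 → m; chars um.

MM42um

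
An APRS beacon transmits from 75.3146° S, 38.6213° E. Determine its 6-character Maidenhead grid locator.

KB94hq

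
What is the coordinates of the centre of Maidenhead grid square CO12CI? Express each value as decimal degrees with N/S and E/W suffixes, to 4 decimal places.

Field C=2, O=14: +2·20° lon, +14·10° lat → SW at lon -140°, lat 50°.
Square 1, 2: +1·2° lon, +2·1° lat → SW at lon -138°, lat 52°.
Subsquare c=2, i=8: +2·0.0833333° lon, +8·0.0416667° lat → SW at lon -137.833°, lat 52.3333°.
Cell spans 0.0833333° lon × 0.0416667° lat. Centre is SW corner plus half of each.
latitude 52.3542° N, longitude 137.7917° W.

52.3542° N, 137.7917° W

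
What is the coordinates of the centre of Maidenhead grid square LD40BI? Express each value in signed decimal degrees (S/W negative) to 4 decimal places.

-59.6458, 48.1250

Field L=11, D=3: +11·20° lon, +3·10° lat → SW at lon 40°, lat -60°.
Square 4, 0: +4·2° lon, +0·1° lat → SW at lon 48°, lat -60°.
Subsquare b=1, i=8: +1·0.0833333° lon, +8·0.0416667° lat → SW at lon 48.0833°, lat -59.6667°.
Cell spans 0.0833333° lon × 0.0416667° lat. Centre is SW corner plus half of each.
latitude -59.6458, longitude 48.1250.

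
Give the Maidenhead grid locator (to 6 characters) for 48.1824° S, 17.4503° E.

JE81rt

Shift to the Maidenhead origin (180°W, 90°S): lon 197.4503, lat 41.8176.
Field: 197.4503/20 → 9 → J, 41.8176/10 → 4 → E; chars JE.
Square: 17.4503/2 → 8, 1.8176/1 → 1; chars 81.
Subsquare: 1.4503/0.0833333 → 17 → r, 0.8176/0.0416667 → 19 → t; chars rt.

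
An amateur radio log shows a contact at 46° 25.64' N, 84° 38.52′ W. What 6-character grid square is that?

Offset from 180°W / 90°S: lon 95.3580°, lat 136.4273°.
Field: lon ⌊95.3580/20⌋ = 4 → E; lat ⌊136.4273/10⌋ = 13 → N.
Square: lon ⌊15.3580/2⌋ = 7; lat ⌊6.4273/1⌋ = 6.
Subsquare: lon ⌊1.3580/0.0833333⌋ = 16 → q; lat ⌊0.4273/0.0416667⌋ = 10 → k.

EN76qk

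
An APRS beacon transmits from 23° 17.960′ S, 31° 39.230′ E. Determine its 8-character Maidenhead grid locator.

KG56tq88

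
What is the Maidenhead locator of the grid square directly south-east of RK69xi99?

RK79ai08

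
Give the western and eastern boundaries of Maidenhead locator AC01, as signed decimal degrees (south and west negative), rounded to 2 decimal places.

Field A=0, C=2: +0·20° lon, +2·10° lat → SW at lon -180°, lat -70°.
Square 0, 1: +0·2° lon, +1·1° lat → SW at lon -180°, lat -69°.
Cell spans 2° lon × 1° lat.
west -180.00, east -178.00.

-180.00, -178.00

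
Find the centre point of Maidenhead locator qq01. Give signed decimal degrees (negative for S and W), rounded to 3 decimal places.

71.500, 141.000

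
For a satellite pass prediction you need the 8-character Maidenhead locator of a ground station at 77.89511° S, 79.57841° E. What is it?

Shift to the Maidenhead origin (180°W, 90°S): lon 259.57841, lat 12.10489.
Field: 259.57841/20 → 12 → M, 12.10489/10 → 1 → B; chars MB.
Square: 19.57841/2 → 9, 2.10489/1 → 2; chars 92.
Subsquare: 1.57841/0.0833333 → 18 → s, 0.10489/0.0416667 → 2 → c; chars sc.
Extended square: 0.07841/0.00833333 → 9, 0.02156/0.00416667 → 5; chars 95.

MB92sc95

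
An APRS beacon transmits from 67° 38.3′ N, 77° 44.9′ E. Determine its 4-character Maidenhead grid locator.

MP87

Shift to the Maidenhead origin (180°W, 90°S): lon 257.75, lat 157.64.
Field: 257.75/20 → 12 → M, 157.64/10 → 15 → P; chars MP.
Square: 17.75/2 → 8, 7.64/1 → 7; chars 87.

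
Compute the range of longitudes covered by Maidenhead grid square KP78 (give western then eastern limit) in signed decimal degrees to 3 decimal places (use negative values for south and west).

34.000, 36.000

Field K=10, P=15: +10·20° lon, +15·10° lat → SW at lon 20°, lat 60°.
Square 7, 8: +7·2° lon, +8·1° lat → SW at lon 34°, lat 68°.
Cell spans 2° lon × 1° lat.
west 34.000, east 36.000.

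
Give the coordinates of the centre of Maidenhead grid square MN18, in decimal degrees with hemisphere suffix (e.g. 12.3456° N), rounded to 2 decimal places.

48.50° N, 63.00° E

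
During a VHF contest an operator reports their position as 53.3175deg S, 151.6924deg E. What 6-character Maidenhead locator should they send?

QD56uq

Offset from 180°W / 90°S: lon 331.6924°, lat 36.6825°.
Field (20°×10°, letters A–R): lon ⌊331.6924/20⌋ = 16 → Q; lat ⌊36.6825/10⌋ = 3 → D.
Square (2°×1°, digits 0–9): lon ⌊11.6924/2⌋ = 5; lat ⌊6.6825/1⌋ = 6.
Subsquare (5′×2.5′, letters a–x): lon ⌊1.6924/0.0833333⌋ = 20 → u; lat ⌊0.6825/0.0416667⌋ = 16 → q.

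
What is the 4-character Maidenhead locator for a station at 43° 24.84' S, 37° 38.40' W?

HE16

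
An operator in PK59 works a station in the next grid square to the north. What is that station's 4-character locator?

PL50

Latitude square 9; +1 → 10, wraps to 0, carry into field.
Latitude field K = 10; +1 → 11 = L.
The longitude characters are unchanged.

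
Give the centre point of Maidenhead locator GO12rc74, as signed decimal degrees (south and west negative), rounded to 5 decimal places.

Field G=6, O=14: +6·20° lon, +14·10° lat → SW at lon -60°, lat 50°.
Square 1, 2: +1·2° lon, +2·1° lat → SW at lon -58°, lat 52°.
Subsquare r=17, c=2: +17·0.0833333° lon, +2·0.0416667° lat → SW at lon -56.5833°, lat 52.0833°.
Extended square 7, 4: +7·0.00833333° lon, +4·0.00416667° lat → SW at lon -56.525°, lat 52.1°.
Cell spans 0.00833333° lon × 0.00416667° lat. Centre is SW corner plus half of each.
latitude 52.10208, longitude -56.52083.

52.10208, -56.52083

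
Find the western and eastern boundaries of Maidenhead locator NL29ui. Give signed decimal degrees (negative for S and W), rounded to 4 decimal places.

Field N=13, L=11: +13·20° lon, +11·10° lat → SW at lon 80°, lat 20°.
Square 2, 9: +2·2° lon, +9·1° lat → SW at lon 84°, lat 29°.
Subsquare u=20, i=8: +20·0.0833333° lon, +8·0.0416667° lat → SW at lon 85.6667°, lat 29.3333°.
Cell spans 0.0833333° lon × 0.0416667° lat.
west 85.6667, east 85.7500.

85.6667, 85.7500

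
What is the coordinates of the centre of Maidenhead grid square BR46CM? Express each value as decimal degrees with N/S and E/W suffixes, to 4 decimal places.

86.5208° N, 151.7917° W

Field B=1, R=17: +1·20° lon, +17·10° lat → SW at lon -160°, lat 80°.
Square 4, 6: +4·2° lon, +6·1° lat → SW at lon -152°, lat 86°.
Subsquare c=2, m=12: +2·0.0833333° lon, +12·0.0416667° lat → SW at lon -151.833°, lat 86.5°.
Cell spans 0.0833333° lon × 0.0416667° lat. Centre is SW corner plus half of each.
latitude 86.5208° N, longitude 151.7917° W.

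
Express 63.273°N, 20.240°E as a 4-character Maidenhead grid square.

KP03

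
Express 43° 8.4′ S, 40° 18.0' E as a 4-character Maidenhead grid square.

Add 180° to longitude and 90° to latitude: 220.30, 46.86.
Field (20°×10°, letters A–R): 220.30/20 → 11 → L, 46.86/10 → 4 → E; chars LE.
Square (2°×1°, digits 0–9): 0.30/2 → 0, 6.86/1 → 6; chars 06.

LE06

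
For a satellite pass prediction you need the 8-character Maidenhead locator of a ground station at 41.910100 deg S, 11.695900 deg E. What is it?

JE58uc31

Shift to the Maidenhead origin (180°W, 90°S): lon 191.69590, lat 48.08990.
Field: 191.69590/20 → 9 → J, 48.08990/10 → 4 → E; chars JE.
Square: 11.69590/2 → 5, 8.08990/1 → 8; chars 58.
Subsquare: 1.69590/0.0833333 → 20 → u, 0.08990/0.0416667 → 2 → c; chars uc.
Extended square: 0.02923/0.00833333 → 3, 0.00657/0.00416667 → 1; chars 31.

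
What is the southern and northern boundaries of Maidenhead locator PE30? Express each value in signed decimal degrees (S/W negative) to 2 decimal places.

Field P=15, E=4: +15·20° lon, +4·10° lat → SW at lon 120°, lat -50°.
Square 3, 0: +3·2° lon, +0·1° lat → SW at lon 126°, lat -50°.
Cell spans 2° lon × 1° lat.
south -50.00, north -49.00.

-50.00, -49.00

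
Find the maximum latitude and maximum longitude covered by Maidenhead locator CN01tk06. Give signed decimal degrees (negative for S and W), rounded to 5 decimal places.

41.44583, -138.40833

Field C=2, N=13: +2·20° lon, +13·10° lat → SW at lon -140°, lat 40°.
Square 0, 1: +0·2° lon, +1·1° lat → SW at lon -140°, lat 41°.
Subsquare t=19, k=10: +19·0.0833333° lon, +10·0.0416667° lat → SW at lon -138.417°, lat 41.4167°.
Extended square 0, 6: +0·0.00833333° lon, +6·0.00416667° lat → SW at lon -138.417°, lat 41.4417°.
Cell spans 0.00833333° lon × 0.00416667° lat. NE corner is SW corner plus one full cell.
latitude 41.44583, longitude -138.40833.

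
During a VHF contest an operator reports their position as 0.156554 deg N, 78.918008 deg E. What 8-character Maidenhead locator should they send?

MJ90ld07

Add 180° to longitude and 90° to latitude: 258.91801, 90.15655.
Field: 258.91801/20 → 12 → M, 90.15655/10 → 9 → J; chars MJ.
Square: 18.91801/2 → 9, 0.15655/1 → 0; chars 90.
Subsquare: 0.91801/0.0833333 → 11 → l, 0.15655/0.0416667 → 3 → d; chars ld.
Extended square: 0.00134/0.00833333 → 0, 0.03155/0.00416667 → 7; chars 07.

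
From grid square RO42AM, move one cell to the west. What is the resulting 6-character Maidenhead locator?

Longitude subsquare a = 0; −1 → -1, wraps to 23 = x, carry into square.
Longitude square 4; −1 → 3.
The latitude characters are unchanged.

RO32xm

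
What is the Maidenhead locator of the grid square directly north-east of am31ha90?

AM31ia01

Longitude extended square 9; +1 → 10, wraps to 0, carry into subsquare.
Longitude subsquare h = 7; +1 → 8 = i.
Latitude extended square 0; +1 → 1.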